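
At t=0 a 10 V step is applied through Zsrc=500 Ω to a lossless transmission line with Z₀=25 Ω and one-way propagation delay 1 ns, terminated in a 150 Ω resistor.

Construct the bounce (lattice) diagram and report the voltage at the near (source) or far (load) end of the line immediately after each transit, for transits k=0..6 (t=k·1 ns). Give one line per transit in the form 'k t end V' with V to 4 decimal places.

0 0 source 0.4762
1 1 load 0.8163
2 2 source 1.1241
3 3 load 1.3439
4 4 source 1.5428
5 5 load 1.6848
6 6 source 1.8134

Γ_L=0.714286, Γ_S=0.904762; launch V₁=10·25/525=0.476190
k=0 src: V=0.4762
k=1 load: inc=0.476190, refl=0.476190·0.714286=0.3401; V=0.000000+0.476190+0.340136=0.8163
k=2 src: inc=0.340136, refl=0.340136·0.904762=0.3077; V=0.476190+0.340136+0.307742=1.1241
k=3 load: inc=0.307742, refl=0.307742·0.714286=0.2198; V=0.816327+0.307742+0.219816=1.3439
k=4 src: inc=0.219816, refl=0.219816·0.904762=0.1989; V=1.124069+0.219816+0.198881=1.5428
k=5 load: inc=0.198881, refl=0.198881·0.714286=0.1421; V=1.343884+0.198881+0.142058=1.6848
k=6 src: inc=0.142058, refl=0.142058·0.904762=0.1285; V=1.542765+0.142058+0.128529=1.8134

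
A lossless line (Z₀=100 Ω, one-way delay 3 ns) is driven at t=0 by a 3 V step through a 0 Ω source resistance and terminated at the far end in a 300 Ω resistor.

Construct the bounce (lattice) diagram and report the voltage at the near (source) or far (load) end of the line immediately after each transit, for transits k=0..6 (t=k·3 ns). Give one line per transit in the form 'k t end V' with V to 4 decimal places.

Γ_L=0.500000, Γ_S=-1.000000; launch V₁=3·100/100=3.000000
k=0 src: V=3.0000
k=1 load: inc=3.000000, refl=3.000000·0.500000=1.5000; V=0.000000+3.000000+1.500000=4.5000
k=2 src: inc=1.500000, refl=1.500000·-1.000000=-1.5000; V=3.000000+1.500000+-1.500000=3.0000
k=3 load: inc=-1.500000, refl=-1.500000·0.500000=-0.7500; V=4.500000+-1.500000+-0.750000=2.2500
k=4 src: inc=-0.750000, refl=-0.750000·-1.000000=0.7500; V=3.000000+-0.750000+0.750000=3.0000
k=5 load: inc=0.750000, refl=0.750000·0.500000=0.3750; V=2.250000+0.750000+0.375000=3.3750
k=6 src: inc=0.375000, refl=0.375000·-1.000000=-0.3750; V=3.000000+0.375000+-0.375000=3.0000

0 0 source 3.0000
1 3 load 4.5000
2 6 source 3.0000
3 9 load 2.2500
4 12 source 3.0000
5 15 load 3.3750
6 18 source 3.0000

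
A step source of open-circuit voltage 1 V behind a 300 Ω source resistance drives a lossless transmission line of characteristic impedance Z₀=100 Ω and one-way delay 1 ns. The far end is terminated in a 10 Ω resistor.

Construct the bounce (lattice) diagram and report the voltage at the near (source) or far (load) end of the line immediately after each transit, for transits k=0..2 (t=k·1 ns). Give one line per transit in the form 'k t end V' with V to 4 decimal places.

0 0 source 0.2500
1 1 load 0.0455
2 2 source -0.0568

Γ_L=-0.818182, Γ_S=0.500000; launch V₁=1·100/400=0.250000
k=0 src: V=0.2500
k=1 load: inc=0.250000, refl=0.250000·-0.818182=-0.2045; V=0.000000+0.250000+-0.204545=0.0455
k=2 src: inc=-0.204545, refl=-0.204545·0.500000=-0.1023; V=0.250000+-0.204545+-0.102273=-0.0568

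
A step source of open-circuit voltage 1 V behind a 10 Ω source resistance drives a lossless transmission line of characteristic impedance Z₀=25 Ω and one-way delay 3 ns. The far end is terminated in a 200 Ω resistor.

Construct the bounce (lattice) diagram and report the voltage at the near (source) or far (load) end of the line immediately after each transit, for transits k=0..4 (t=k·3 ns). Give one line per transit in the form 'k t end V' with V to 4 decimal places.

Γ_L=0.777778, Γ_S=-0.428571; launch V₁=1·25/35=0.714286
k=0 src: V=0.7143
k=1 load: inc=0.714286, refl=0.714286·0.777778=0.5556; V=0.000000+0.714286+0.555556=1.2698
k=2 src: inc=0.555556, refl=0.555556·-0.428571=-0.2381; V=0.714286+0.555556+-0.238095=1.0317
k=3 load: inc=-0.238095, refl=-0.238095·0.777778=-0.1852; V=1.269841+-0.238095+-0.185185=0.8466
k=4 src: inc=-0.185185, refl=-0.185185·-0.428571=0.0794; V=1.031746+-0.185185+0.079365=0.9259

0 0 source 0.7143
1 3 load 1.2698
2 6 source 1.0317
3 9 load 0.8466
4 12 source 0.9259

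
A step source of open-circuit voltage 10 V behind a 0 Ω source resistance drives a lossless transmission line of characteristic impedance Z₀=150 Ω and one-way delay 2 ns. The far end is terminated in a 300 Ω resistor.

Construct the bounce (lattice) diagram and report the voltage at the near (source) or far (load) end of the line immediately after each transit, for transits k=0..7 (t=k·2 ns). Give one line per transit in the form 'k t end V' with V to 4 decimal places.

Γ_L=0.333333, Γ_S=-1.000000; launch V₁=10·150/150=10.000000
k=0 src: V=10.0000
k=1 load: inc=10.000000, refl=10.000000·0.333333=3.3333; V=0.000000+10.000000+3.333333=13.3333
k=2 src: inc=3.333333, refl=3.333333·-1.000000=-3.3333; V=10.000000+3.333333+-3.333333=10.0000
k=3 load: inc=-3.333333, refl=-3.333333·0.333333=-1.1111; V=13.333333+-3.333333+-1.111111=8.8889
k=4 src: inc=-1.111111, refl=-1.111111·-1.000000=1.1111; V=10.000000+-1.111111+1.111111=10.0000
k=5 load: inc=1.111111, refl=1.111111·0.333333=0.3704; V=8.888889+1.111111+0.370370=10.3704
k=6 src: inc=0.370370, refl=0.370370·-1.000000=-0.3704; V=10.000000+0.370370+-0.370370=10.0000
k=7 load: inc=-0.370370, refl=-0.370370·0.333333=-0.1235; V=10.370370+-0.370370+-0.123457=9.8765

0 0 source 10.0000
1 2 load 13.3333
2 4 source 10.0000
3 6 load 8.8889
4 8 source 10.0000
5 10 load 10.3704
6 12 source 10.0000
7 14 load 9.8765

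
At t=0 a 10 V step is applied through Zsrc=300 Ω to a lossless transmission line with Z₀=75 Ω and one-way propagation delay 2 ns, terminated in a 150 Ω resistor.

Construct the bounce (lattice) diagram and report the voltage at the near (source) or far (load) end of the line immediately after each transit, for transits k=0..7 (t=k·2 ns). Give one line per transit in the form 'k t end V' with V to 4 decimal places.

Γ_L=0.333333, Γ_S=0.600000; launch V₁=10·75/375=2.000000
k=0 src: V=2.0000
k=1 load: inc=2.000000, refl=2.000000·0.333333=0.6667; V=0.000000+2.000000+0.666667=2.6667
k=2 src: inc=0.666667, refl=0.666667·0.600000=0.4000; V=2.000000+0.666667+0.400000=3.0667
k=3 load: inc=0.400000, refl=0.400000·0.333333=0.1333; V=2.666667+0.400000+0.133333=3.2000
k=4 src: inc=0.133333, refl=0.133333·0.600000=0.0800; V=3.066667+0.133333+0.080000=3.2800
k=5 load: inc=0.080000, refl=0.080000·0.333333=0.0267; V=3.200000+0.080000+0.026667=3.3067
k=6 src: inc=0.026667, refl=0.026667·0.600000=0.0160; V=3.280000+0.026667+0.016000=3.3227
k=7 load: inc=0.016000, refl=0.016000·0.333333=0.0053; V=3.306667+0.016000+0.005333=3.3280

0 0 source 2.0000
1 2 load 2.6667
2 4 source 3.0667
3 6 load 3.2000
4 8 source 3.2800
5 10 load 3.3067
6 12 source 3.3227
7 14 load 3.3280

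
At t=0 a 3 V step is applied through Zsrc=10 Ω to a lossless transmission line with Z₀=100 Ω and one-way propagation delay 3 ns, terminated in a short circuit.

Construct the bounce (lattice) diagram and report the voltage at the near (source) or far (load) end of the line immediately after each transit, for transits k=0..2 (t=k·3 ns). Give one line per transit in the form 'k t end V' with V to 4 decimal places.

0 0 source 2.7273
1 3 load 0.0000
2 6 source 2.2314

Γ_L=-1.000000, Γ_S=-0.818182; launch V₁=3·100/110=2.727273
k=0 src: V=2.7273
k=1 load: inc=2.727273, refl=2.727273·-1.000000=-2.7273; V=0.000000+2.727273+-2.727273=0.0000
k=2 src: inc=-2.727273, refl=-2.727273·-0.818182=2.2314; V=2.727273+-2.727273+2.231405=2.2314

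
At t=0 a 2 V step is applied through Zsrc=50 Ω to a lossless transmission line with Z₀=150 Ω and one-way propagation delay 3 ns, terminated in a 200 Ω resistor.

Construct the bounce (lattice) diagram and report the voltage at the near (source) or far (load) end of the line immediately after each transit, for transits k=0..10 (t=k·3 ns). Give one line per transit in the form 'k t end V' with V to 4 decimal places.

Γ_L=0.142857, Γ_S=-0.500000; launch V₁=2·150/200=1.500000
k=0 src: V=1.5000
k=1 load: inc=1.500000, refl=1.500000·0.142857=0.2143; V=0.000000+1.500000+0.214286=1.7143
k=2 src: inc=0.214286, refl=0.214286·-0.500000=-0.1071; V=1.500000+0.214286+-0.107143=1.6071
k=3 load: inc=-0.107143, refl=-0.107143·0.142857=-0.0153; V=1.714286+-0.107143+-0.015306=1.5918
k=4 src: inc=-0.015306, refl=-0.015306·-0.500000=0.0077; V=1.607143+-0.015306+0.007653=1.5995
k=5 load: inc=0.007653, refl=0.007653·0.142857=0.0011; V=1.591837+0.007653+0.001093=1.6006
k=6 src: inc=0.001093, refl=0.001093·-0.500000=-0.0005; V=1.599490+0.001093+-0.000547=1.6000
k=7 load: inc=-0.000547, refl=-0.000547·0.142857=-0.0001; V=1.600583+-0.000547+-0.000078=1.6000
k=8 src: inc=-0.000078, refl=-0.000078·-0.500000=0.0000; V=1.600036+-0.000078+0.000039=1.6000
k=9 load: inc=0.000039, refl=0.000039·0.142857=0.0000; V=1.599958+0.000039+0.000006=1.6000
k=10 src: inc=0.000006, refl=0.000006·-0.500000=-0.0000; V=1.599997+0.000006+-0.000003=1.6000

0 0 source 1.5000
1 3 load 1.7143
2 6 source 1.6071
3 9 load 1.5918
4 12 source 1.5995
5 15 load 1.6006
6 18 source 1.6000
7 21 load 1.6000
8 24 source 1.6000
9 27 load 1.6000
10 30 source 1.6000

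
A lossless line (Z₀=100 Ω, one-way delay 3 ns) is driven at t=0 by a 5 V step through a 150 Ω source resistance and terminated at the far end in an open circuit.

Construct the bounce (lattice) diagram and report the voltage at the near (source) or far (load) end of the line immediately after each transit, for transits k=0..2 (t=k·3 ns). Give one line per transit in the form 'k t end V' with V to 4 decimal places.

Γ_L=1.000000, Γ_S=0.200000; launch V₁=5·100/250=2.000000
k=0 src: V=2.0000
k=1 load: inc=2.000000, refl=2.000000·1.000000=2.0000; V=0.000000+2.000000+2.000000=4.0000
k=2 src: inc=2.000000, refl=2.000000·0.200000=0.4000; V=2.000000+2.000000+0.400000=4.4000

0 0 source 2.0000
1 3 load 4.0000
2 6 source 4.4000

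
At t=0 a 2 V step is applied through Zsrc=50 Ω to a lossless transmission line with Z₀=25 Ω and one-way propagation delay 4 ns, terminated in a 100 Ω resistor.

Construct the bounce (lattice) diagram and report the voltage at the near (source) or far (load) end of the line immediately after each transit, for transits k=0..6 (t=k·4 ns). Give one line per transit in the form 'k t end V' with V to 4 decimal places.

Γ_L=0.600000, Γ_S=0.333333; launch V₁=2·25/75=0.666667
k=0 src: V=0.6667
k=1 load: inc=0.666667, refl=0.666667·0.600000=0.4000; V=0.000000+0.666667+0.400000=1.0667
k=2 src: inc=0.400000, refl=0.400000·0.333333=0.1333; V=0.666667+0.400000+0.133333=1.2000
k=3 load: inc=0.133333, refl=0.133333·0.600000=0.0800; V=1.066667+0.133333+0.080000=1.2800
k=4 src: inc=0.080000, refl=0.080000·0.333333=0.0267; V=1.200000+0.080000+0.026667=1.3067
k=5 load: inc=0.026667, refl=0.026667·0.600000=0.0160; V=1.280000+0.026667+0.016000=1.3227
k=6 src: inc=0.016000, refl=0.016000·0.333333=0.0053; V=1.306667+0.016000+0.005333=1.3280

0 0 source 0.6667
1 4 load 1.0667
2 8 source 1.2000
3 12 load 1.2800
4 16 source 1.3067
5 20 load 1.3227
6 24 source 1.3280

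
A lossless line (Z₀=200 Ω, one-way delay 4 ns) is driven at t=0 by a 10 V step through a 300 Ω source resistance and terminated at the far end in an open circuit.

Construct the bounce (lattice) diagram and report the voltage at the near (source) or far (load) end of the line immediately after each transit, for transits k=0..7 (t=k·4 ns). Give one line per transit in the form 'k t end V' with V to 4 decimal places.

Γ_L=1.000000, Γ_S=0.200000; launch V₁=10·200/500=4.000000
k=0 src: V=4.0000
k=1 load: inc=4.000000, refl=4.000000·1.000000=4.0000; V=0.000000+4.000000+4.000000=8.0000
k=2 src: inc=4.000000, refl=4.000000·0.200000=0.8000; V=4.000000+4.000000+0.800000=8.8000
k=3 load: inc=0.800000, refl=0.800000·1.000000=0.8000; V=8.000000+0.800000+0.800000=9.6000
k=4 src: inc=0.800000, refl=0.800000·0.200000=0.1600; V=8.800000+0.800000+0.160000=9.7600
k=5 load: inc=0.160000, refl=0.160000·1.000000=0.1600; V=9.600000+0.160000+0.160000=9.9200
k=6 src: inc=0.160000, refl=0.160000·0.200000=0.0320; V=9.760000+0.160000+0.032000=9.9520
k=7 load: inc=0.032000, refl=0.032000·1.000000=0.0320; V=9.920000+0.032000+0.032000=9.9840

0 0 source 4.0000
1 4 load 8.0000
2 8 source 8.8000
3 12 load 9.6000
4 16 source 9.7600
5 20 load 9.9200
6 24 source 9.9520
7 28 load 9.9840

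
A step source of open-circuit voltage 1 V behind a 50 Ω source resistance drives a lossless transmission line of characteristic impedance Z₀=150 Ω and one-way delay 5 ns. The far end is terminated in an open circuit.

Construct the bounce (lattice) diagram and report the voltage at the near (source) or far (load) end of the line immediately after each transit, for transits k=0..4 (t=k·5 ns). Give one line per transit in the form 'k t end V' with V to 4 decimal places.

0 0 source 0.7500
1 5 load 1.5000
2 10 source 1.1250
3 15 load 0.7500
4 20 source 0.9375

Γ_L=1.000000, Γ_S=-0.500000; launch V₁=1·150/200=0.750000
k=0 src: V=0.7500
k=1 load: inc=0.750000, refl=0.750000·1.000000=0.7500; V=0.000000+0.750000+0.750000=1.5000
k=2 src: inc=0.750000, refl=0.750000·-0.500000=-0.3750; V=0.750000+0.750000+-0.375000=1.1250
k=3 load: inc=-0.375000, refl=-0.375000·1.000000=-0.3750; V=1.500000+-0.375000+-0.375000=0.7500
k=4 src: inc=-0.375000, refl=-0.375000·-0.500000=0.1875; V=1.125000+-0.375000+0.187500=0.9375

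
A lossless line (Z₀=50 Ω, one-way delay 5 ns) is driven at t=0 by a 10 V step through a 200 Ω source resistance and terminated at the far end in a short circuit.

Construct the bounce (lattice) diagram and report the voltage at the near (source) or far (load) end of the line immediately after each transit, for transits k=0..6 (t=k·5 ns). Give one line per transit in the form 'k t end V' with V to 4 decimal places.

Γ_L=-1.000000, Γ_S=0.600000; launch V₁=10·50/250=2.000000
k=0 src: V=2.0000
k=1 load: inc=2.000000, refl=2.000000·-1.000000=-2.0000; V=0.000000+2.000000+-2.000000=0.0000
k=2 src: inc=-2.000000, refl=-2.000000·0.600000=-1.2000; V=2.000000+-2.000000+-1.200000=-1.2000
k=3 load: inc=-1.200000, refl=-1.200000·-1.000000=1.2000; V=0.000000+-1.200000+1.200000=0.0000
k=4 src: inc=1.200000, refl=1.200000·0.600000=0.7200; V=-1.200000+1.200000+0.720000=0.7200
k=5 load: inc=0.720000, refl=0.720000·-1.000000=-0.7200; V=0.000000+0.720000+-0.720000=0.0000
k=6 src: inc=-0.720000, refl=-0.720000·0.600000=-0.4320; V=0.720000+-0.720000+-0.432000=-0.4320

0 0 source 2.0000
1 5 load 0.0000
2 10 source -1.2000
3 15 load 0.0000
4 20 source 0.7200
5 25 load 0.0000
6 30 source -0.4320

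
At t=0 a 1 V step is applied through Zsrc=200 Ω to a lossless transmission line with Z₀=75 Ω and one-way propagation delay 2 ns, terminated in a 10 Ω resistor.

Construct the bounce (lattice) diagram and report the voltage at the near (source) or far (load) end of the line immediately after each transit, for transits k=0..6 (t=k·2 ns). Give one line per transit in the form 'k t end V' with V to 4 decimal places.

Γ_L=-0.764706, Γ_S=0.454545; launch V₁=1·75/275=0.272727
k=0 src: V=0.2727
k=1 load: inc=0.272727, refl=0.272727·-0.764706=-0.2086; V=0.000000+0.272727+-0.208556=0.0642
k=2 src: inc=-0.208556, refl=-0.208556·0.454545=-0.0948; V=0.272727+-0.208556+-0.094798=-0.0306
k=3 load: inc=-0.094798, refl=-0.094798·-0.764706=0.0725; V=0.064171+-0.094798+0.072493=0.0419
k=4 src: inc=0.072493, refl=0.072493·0.454545=0.0330; V=-0.030627+0.072493+0.032951=0.0748
k=5 load: inc=0.032951, refl=0.032951·-0.764706=-0.0252; V=0.041866+0.032951+-0.025198=0.0496
k=6 src: inc=-0.025198, refl=-0.025198·0.454545=-0.0115; V=0.074817+-0.025198+-0.011454=0.0382

0 0 source 0.2727
1 2 load 0.0642
2 4 source -0.0306
3 6 load 0.0419
4 8 source 0.0748
5 10 load 0.0496
6 12 source 0.0382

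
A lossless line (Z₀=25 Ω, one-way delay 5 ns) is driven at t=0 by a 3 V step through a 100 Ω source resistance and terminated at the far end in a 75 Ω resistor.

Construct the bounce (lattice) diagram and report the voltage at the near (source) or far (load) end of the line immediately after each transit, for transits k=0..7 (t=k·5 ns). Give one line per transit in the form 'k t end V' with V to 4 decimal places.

0 0 source 0.6000
1 5 load 0.9000
2 10 source 1.0800
3 15 load 1.1700
4 20 source 1.2240
5 25 load 1.2510
6 30 source 1.2672
7 35 load 1.2753

Γ_L=0.500000, Γ_S=0.600000; launch V₁=3·25/125=0.600000
k=0 src: V=0.6000
k=1 load: inc=0.600000, refl=0.600000·0.500000=0.3000; V=0.000000+0.600000+0.300000=0.9000
k=2 src: inc=0.300000, refl=0.300000·0.600000=0.1800; V=0.600000+0.300000+0.180000=1.0800
k=3 load: inc=0.180000, refl=0.180000·0.500000=0.0900; V=0.900000+0.180000+0.090000=1.1700
k=4 src: inc=0.090000, refl=0.090000·0.600000=0.0540; V=1.080000+0.090000+0.054000=1.2240
k=5 load: inc=0.054000, refl=0.054000·0.500000=0.0270; V=1.170000+0.054000+0.027000=1.2510
k=6 src: inc=0.027000, refl=0.027000·0.600000=0.0162; V=1.224000+0.027000+0.016200=1.2672
k=7 load: inc=0.016200, refl=0.016200·0.500000=0.0081; V=1.251000+0.016200+0.008100=1.2753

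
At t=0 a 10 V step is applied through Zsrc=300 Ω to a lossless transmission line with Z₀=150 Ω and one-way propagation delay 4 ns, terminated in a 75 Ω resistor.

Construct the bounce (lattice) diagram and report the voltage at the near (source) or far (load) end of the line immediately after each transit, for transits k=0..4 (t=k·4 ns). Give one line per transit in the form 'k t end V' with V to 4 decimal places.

Γ_L=-0.333333, Γ_S=0.333333; launch V₁=10·150/450=3.333333
k=0 src: V=3.3333
k=1 load: inc=3.333333, refl=3.333333·-0.333333=-1.1111; V=0.000000+3.333333+-1.111111=2.2222
k=2 src: inc=-1.111111, refl=-1.111111·0.333333=-0.3704; V=3.333333+-1.111111+-0.370370=1.8519
k=3 load: inc=-0.370370, refl=-0.370370·-0.333333=0.1235; V=2.222222+-0.370370+0.123457=1.9753
k=4 src: inc=0.123457, refl=0.123457·0.333333=0.0412; V=1.851852+0.123457+0.041152=2.0165

0 0 source 3.3333
1 4 load 2.2222
2 8 source 1.8519
3 12 load 1.9753
4 16 source 2.0165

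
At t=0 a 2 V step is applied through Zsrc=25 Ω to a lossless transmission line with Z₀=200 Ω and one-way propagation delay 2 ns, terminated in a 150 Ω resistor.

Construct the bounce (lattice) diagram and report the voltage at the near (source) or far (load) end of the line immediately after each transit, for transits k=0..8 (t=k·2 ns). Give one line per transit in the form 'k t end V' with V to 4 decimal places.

0 0 source 1.7778
1 2 load 1.5238
2 4 source 1.7213
3 6 load 1.6931
4 8 source 1.7151
5 10 load 1.7119
6 12 source 1.7144
7 14 load 1.7140
8 16 source 1.7143

Γ_L=-0.142857, Γ_S=-0.777778; launch V₁=2·200/225=1.777778
k=0 src: V=1.7778
k=1 load: inc=1.777778, refl=1.777778·-0.142857=-0.2540; V=0.000000+1.777778+-0.253968=1.5238
k=2 src: inc=-0.253968, refl=-0.253968·-0.777778=0.1975; V=1.777778+-0.253968+0.197531=1.7213
k=3 load: inc=0.197531, refl=0.197531·-0.142857=-0.0282; V=1.523810+0.197531+-0.028219=1.6931
k=4 src: inc=-0.028219, refl=-0.028219·-0.777778=0.0219; V=1.721340+-0.028219+0.021948=1.7151
k=5 load: inc=0.021948, refl=0.021948·-0.142857=-0.0031; V=1.693122+0.021948+-0.003135=1.7119
k=6 src: inc=-0.003135, refl=-0.003135·-0.777778=0.0024; V=1.715070+-0.003135+0.002439=1.7144
k=7 load: inc=0.002439, refl=0.002439·-0.142857=-0.0003; V=1.711934+0.002439+-0.000348=1.7140
k=8 src: inc=-0.000348, refl=-0.000348·-0.777778=0.0003; V=1.714373+-0.000348+0.000271=1.7143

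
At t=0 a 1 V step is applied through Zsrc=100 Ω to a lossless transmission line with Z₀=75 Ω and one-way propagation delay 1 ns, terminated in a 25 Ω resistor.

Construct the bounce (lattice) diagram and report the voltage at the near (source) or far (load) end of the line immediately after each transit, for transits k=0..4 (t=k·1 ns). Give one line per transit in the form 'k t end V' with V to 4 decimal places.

Γ_L=-0.500000, Γ_S=0.142857; launch V₁=1·75/175=0.428571
k=0 src: V=0.4286
k=1 load: inc=0.428571, refl=0.428571·-0.500000=-0.2143; V=0.000000+0.428571+-0.214286=0.2143
k=2 src: inc=-0.214286, refl=-0.214286·0.142857=-0.0306; V=0.428571+-0.214286+-0.030612=0.1837
k=3 load: inc=-0.030612, refl=-0.030612·-0.500000=0.0153; V=0.214286+-0.030612+0.015306=0.1990
k=4 src: inc=0.015306, refl=0.015306·0.142857=0.0022; V=0.183673+0.015306+0.002187=0.2012

0 0 source 0.4286
1 1 load 0.2143
2 2 source 0.1837
3 3 load 0.1990
4 4 source 0.2012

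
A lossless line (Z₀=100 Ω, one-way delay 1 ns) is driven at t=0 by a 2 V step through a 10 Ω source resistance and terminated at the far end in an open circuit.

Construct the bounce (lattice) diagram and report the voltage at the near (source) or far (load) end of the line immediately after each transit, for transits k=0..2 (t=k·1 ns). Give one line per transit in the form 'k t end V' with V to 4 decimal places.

Γ_L=1.000000, Γ_S=-0.818182; launch V₁=2·100/110=1.818182
k=0 src: V=1.8182
k=1 load: inc=1.818182, refl=1.818182·1.000000=1.8182; V=0.000000+1.818182+1.818182=3.6364
k=2 src: inc=1.818182, refl=1.818182·-0.818182=-1.4876; V=1.818182+1.818182+-1.487603=2.1488

0 0 source 1.8182
1 1 load 3.6364
2 2 source 2.1488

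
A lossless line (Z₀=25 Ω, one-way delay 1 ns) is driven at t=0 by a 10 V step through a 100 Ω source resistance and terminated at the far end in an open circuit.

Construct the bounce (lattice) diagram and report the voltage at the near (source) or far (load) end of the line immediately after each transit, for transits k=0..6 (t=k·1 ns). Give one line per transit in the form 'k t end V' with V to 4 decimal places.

0 0 source 2.0000
1 1 load 4.0000
2 2 source 5.2000
3 3 load 6.4000
4 4 source 7.1200
5 5 load 7.8400
6 6 source 8.2720

Γ_L=1.000000, Γ_S=0.600000; launch V₁=10·25/125=2.000000
k=0 src: V=2.0000
k=1 load: inc=2.000000, refl=2.000000·1.000000=2.0000; V=0.000000+2.000000+2.000000=4.0000
k=2 src: inc=2.000000, refl=2.000000·0.600000=1.2000; V=2.000000+2.000000+1.200000=5.2000
k=3 load: inc=1.200000, refl=1.200000·1.000000=1.2000; V=4.000000+1.200000+1.200000=6.4000
k=4 src: inc=1.200000, refl=1.200000·0.600000=0.7200; V=5.200000+1.200000+0.720000=7.1200
k=5 load: inc=0.720000, refl=0.720000·1.000000=0.7200; V=6.400000+0.720000+0.720000=7.8400
k=6 src: inc=0.720000, refl=0.720000·0.600000=0.4320; V=7.120000+0.720000+0.432000=8.2720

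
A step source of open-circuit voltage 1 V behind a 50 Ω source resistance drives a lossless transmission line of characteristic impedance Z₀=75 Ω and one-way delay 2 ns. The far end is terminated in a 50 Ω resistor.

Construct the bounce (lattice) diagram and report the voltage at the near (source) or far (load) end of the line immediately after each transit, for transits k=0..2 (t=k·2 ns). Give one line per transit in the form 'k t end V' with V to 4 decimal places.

0 0 source 0.6000
1 2 load 0.4800
2 4 source 0.5040

Γ_L=-0.200000, Γ_S=-0.200000; launch V₁=1·75/125=0.600000
k=0 src: V=0.6000
k=1 load: inc=0.600000, refl=0.600000·-0.200000=-0.1200; V=0.000000+0.600000+-0.120000=0.4800
k=2 src: inc=-0.120000, refl=-0.120000·-0.200000=0.0240; V=0.600000+-0.120000+0.024000=0.5040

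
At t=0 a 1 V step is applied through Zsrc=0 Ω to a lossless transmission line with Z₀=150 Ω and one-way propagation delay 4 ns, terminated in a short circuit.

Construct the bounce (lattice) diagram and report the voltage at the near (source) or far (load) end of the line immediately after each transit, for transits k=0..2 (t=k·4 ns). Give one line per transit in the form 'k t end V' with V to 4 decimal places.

Γ_L=-1.000000, Γ_S=-1.000000; launch V₁=1·150/150=1.000000
k=0 src: V=1.0000
k=1 load: inc=1.000000, refl=1.000000·-1.000000=-1.0000; V=0.000000+1.000000+-1.000000=0.0000
k=2 src: inc=-1.000000, refl=-1.000000·-1.000000=1.0000; V=1.000000+-1.000000+1.000000=1.0000

0 0 source 1.0000
1 4 load 0.0000
2 8 source 1.0000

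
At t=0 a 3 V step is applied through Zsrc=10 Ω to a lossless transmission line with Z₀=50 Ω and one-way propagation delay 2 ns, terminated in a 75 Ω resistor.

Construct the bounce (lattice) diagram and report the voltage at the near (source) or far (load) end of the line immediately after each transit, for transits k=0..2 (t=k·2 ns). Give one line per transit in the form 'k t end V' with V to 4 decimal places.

Γ_L=0.200000, Γ_S=-0.666667; launch V₁=3·50/60=2.500000
k=0 src: V=2.5000
k=1 load: inc=2.500000, refl=2.500000·0.200000=0.5000; V=0.000000+2.500000+0.500000=3.0000
k=2 src: inc=0.500000, refl=0.500000·-0.666667=-0.3333; V=2.500000+0.500000+-0.333333=2.6667

0 0 source 2.5000
1 2 load 3.0000
2 4 source 2.6667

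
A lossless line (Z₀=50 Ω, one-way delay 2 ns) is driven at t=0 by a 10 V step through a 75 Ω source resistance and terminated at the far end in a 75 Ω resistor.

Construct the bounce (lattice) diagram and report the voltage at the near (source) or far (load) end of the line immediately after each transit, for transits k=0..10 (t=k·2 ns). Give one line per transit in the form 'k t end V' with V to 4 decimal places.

0 0 source 4.0000
1 2 load 4.8000
2 4 source 4.9600
3 6 load 4.9920
4 8 source 4.9984
5 10 load 4.9997
6 12 source 4.9999
7 14 load 5.0000
8 16 source 5.0000
9 18 load 5.0000
10 20 source 5.0000

Γ_L=0.200000, Γ_S=0.200000; launch V₁=10·50/125=4.000000
k=0 src: V=4.0000
k=1 load: inc=4.000000, refl=4.000000·0.200000=0.8000; V=0.000000+4.000000+0.800000=4.8000
k=2 src: inc=0.800000, refl=0.800000·0.200000=0.1600; V=4.000000+0.800000+0.160000=4.9600
k=3 load: inc=0.160000, refl=0.160000·0.200000=0.0320; V=4.800000+0.160000+0.032000=4.9920
k=4 src: inc=0.032000, refl=0.032000·0.200000=0.0064; V=4.960000+0.032000+0.006400=4.9984
k=5 load: inc=0.006400, refl=0.006400·0.200000=0.0013; V=4.992000+0.006400+0.001280=4.9997
k=6 src: inc=0.001280, refl=0.001280·0.200000=0.0003; V=4.998400+0.001280+0.000256=4.9999
k=7 load: inc=0.000256, refl=0.000256·0.200000=0.0001; V=4.999680+0.000256+0.000051=5.0000
k=8 src: inc=0.000051, refl=0.000051·0.200000=0.0000; V=4.999936+0.000051+0.000010=5.0000
k=9 load: inc=0.000010, refl=0.000010·0.200000=0.0000; V=4.999987+0.000010+0.000002=5.0000
k=10 src: inc=0.000002, refl=0.000002·0.200000=0.0000; V=4.999997+0.000002+0.000000=5.0000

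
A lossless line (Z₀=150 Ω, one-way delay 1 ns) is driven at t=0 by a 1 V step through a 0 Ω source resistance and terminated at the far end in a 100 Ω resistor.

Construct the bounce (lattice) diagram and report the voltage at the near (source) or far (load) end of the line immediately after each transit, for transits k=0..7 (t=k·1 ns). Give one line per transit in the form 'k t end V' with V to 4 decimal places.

Γ_L=-0.200000, Γ_S=-1.000000; launch V₁=1·150/150=1.000000
k=0 src: V=1.0000
k=1 load: inc=1.000000, refl=1.000000·-0.200000=-0.2000; V=0.000000+1.000000+-0.200000=0.8000
k=2 src: inc=-0.200000, refl=-0.200000·-1.000000=0.2000; V=1.000000+-0.200000+0.200000=1.0000
k=3 load: inc=0.200000, refl=0.200000·-0.200000=-0.0400; V=0.800000+0.200000+-0.040000=0.9600
k=4 src: inc=-0.040000, refl=-0.040000·-1.000000=0.0400; V=1.000000+-0.040000+0.040000=1.0000
k=5 load: inc=0.040000, refl=0.040000·-0.200000=-0.0080; V=0.960000+0.040000+-0.008000=0.9920
k=6 src: inc=-0.008000, refl=-0.008000·-1.000000=0.0080; V=1.000000+-0.008000+0.008000=1.0000
k=7 load: inc=0.008000, refl=0.008000·-0.200000=-0.0016; V=0.992000+0.008000+-0.001600=0.9984

0 0 source 1.0000
1 1 load 0.8000
2 2 source 1.0000
3 3 load 0.9600
4 4 source 1.0000
5 5 load 0.9920
6 6 source 1.0000
7 7 load 0.9984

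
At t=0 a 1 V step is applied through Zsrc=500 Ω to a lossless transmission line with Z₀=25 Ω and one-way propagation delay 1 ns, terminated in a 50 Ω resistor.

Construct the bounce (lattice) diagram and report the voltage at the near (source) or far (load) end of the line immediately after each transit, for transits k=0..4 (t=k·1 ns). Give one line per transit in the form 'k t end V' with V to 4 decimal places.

0 0 source 0.0476
1 1 load 0.0635
2 2 source 0.0779
3 3 load 0.0826
4 4 source 0.0870

Γ_L=0.333333, Γ_S=0.904762; launch V₁=1·25/525=0.047619
k=0 src: V=0.0476
k=1 load: inc=0.047619, refl=0.047619·0.333333=0.0159; V=0.000000+0.047619+0.015873=0.0635
k=2 src: inc=0.015873, refl=0.015873·0.904762=0.0144; V=0.047619+0.015873+0.014361=0.0779
k=3 load: inc=0.014361, refl=0.014361·0.333333=0.0048; V=0.063492+0.014361+0.004787=0.0826
k=4 src: inc=0.004787, refl=0.004787·0.904762=0.0043; V=0.077853+0.004787+0.004331=0.0870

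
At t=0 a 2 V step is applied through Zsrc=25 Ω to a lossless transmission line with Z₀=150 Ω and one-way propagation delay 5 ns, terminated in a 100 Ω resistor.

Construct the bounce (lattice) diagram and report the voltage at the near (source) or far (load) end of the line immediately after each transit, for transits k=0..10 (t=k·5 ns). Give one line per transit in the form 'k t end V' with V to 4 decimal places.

Γ_L=-0.200000, Γ_S=-0.714286; launch V₁=2·150/175=1.714286
k=0 src: V=1.7143
k=1 load: inc=1.714286, refl=1.714286·-0.200000=-0.3429; V=0.000000+1.714286+-0.342857=1.3714
k=2 src: inc=-0.342857, refl=-0.342857·-0.714286=0.2449; V=1.714286+-0.342857+0.244898=1.6163
k=3 load: inc=0.244898, refl=0.244898·-0.200000=-0.0490; V=1.371429+0.244898+-0.048980=1.5673
k=4 src: inc=-0.048980, refl=-0.048980·-0.714286=0.0350; V=1.616327+-0.048980+0.034985=1.6023
k=5 load: inc=0.034985, refl=0.034985·-0.200000=-0.0070; V=1.567347+0.034985+-0.006997=1.5953
k=6 src: inc=-0.006997, refl=-0.006997·-0.714286=0.0050; V=1.602332+-0.006997+0.004998=1.6003
k=7 load: inc=0.004998, refl=0.004998·-0.200000=-0.0010; V=1.595335+0.004998+-0.001000=1.5993
k=8 src: inc=-0.001000, refl=-0.001000·-0.714286=0.0007; V=1.600333+-0.001000+0.000714=1.6000
k=9 load: inc=0.000714, refl=0.000714·-0.200000=-0.0001; V=1.599334+0.000714+-0.000143=1.5999
k=10 src: inc=-0.000143, refl=-0.000143·-0.714286=0.0001; V=1.600048+-0.000143+0.000102=1.6000

0 0 source 1.7143
1 5 load 1.3714
2 10 source 1.6163
3 15 load 1.5673
4 20 source 1.6023
5 25 load 1.5953
6 30 source 1.6003
7 35 load 1.5993
8 40 source 1.6000
9 45 load 1.5999
10 50 source 1.6000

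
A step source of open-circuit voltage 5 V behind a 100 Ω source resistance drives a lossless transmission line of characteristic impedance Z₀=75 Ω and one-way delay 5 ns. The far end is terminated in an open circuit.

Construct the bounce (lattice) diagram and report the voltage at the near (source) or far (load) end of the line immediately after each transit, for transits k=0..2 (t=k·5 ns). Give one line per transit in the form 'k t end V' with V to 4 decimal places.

0 0 source 2.1429
1 5 load 4.2857
2 10 source 4.5918

Γ_L=1.000000, Γ_S=0.142857; launch V₁=5·75/175=2.142857
k=0 src: V=2.1429
k=1 load: inc=2.142857, refl=2.142857·1.000000=2.1429; V=0.000000+2.142857+2.142857=4.2857
k=2 src: inc=2.142857, refl=2.142857·0.142857=0.3061; V=2.142857+2.142857+0.306122=4.5918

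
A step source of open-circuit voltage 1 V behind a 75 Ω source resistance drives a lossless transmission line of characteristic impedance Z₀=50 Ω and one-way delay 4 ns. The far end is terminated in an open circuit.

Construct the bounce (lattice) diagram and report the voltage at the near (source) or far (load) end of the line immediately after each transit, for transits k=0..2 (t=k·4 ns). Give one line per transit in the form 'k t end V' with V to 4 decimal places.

0 0 source 0.4000
1 4 load 0.8000
2 8 source 0.8800

Γ_L=1.000000, Γ_S=0.200000; launch V₁=1·50/125=0.400000
k=0 src: V=0.4000
k=1 load: inc=0.400000, refl=0.400000·1.000000=0.4000; V=0.000000+0.400000+0.400000=0.8000
k=2 src: inc=0.400000, refl=0.400000·0.200000=0.0800; V=0.400000+0.400000+0.080000=0.8800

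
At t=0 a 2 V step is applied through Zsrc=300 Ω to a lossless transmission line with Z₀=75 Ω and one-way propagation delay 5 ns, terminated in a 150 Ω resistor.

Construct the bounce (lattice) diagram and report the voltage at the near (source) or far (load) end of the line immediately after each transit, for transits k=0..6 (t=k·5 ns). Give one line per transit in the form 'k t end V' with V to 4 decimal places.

0 0 source 0.4000
1 5 load 0.5333
2 10 source 0.6133
3 15 load 0.6400
4 20 source 0.6560
5 25 load 0.6613
6 30 source 0.6645

Γ_L=0.333333, Γ_S=0.600000; launch V₁=2·75/375=0.400000
k=0 src: V=0.4000
k=1 load: inc=0.400000, refl=0.400000·0.333333=0.1333; V=0.000000+0.400000+0.133333=0.5333
k=2 src: inc=0.133333, refl=0.133333·0.600000=0.0800; V=0.400000+0.133333+0.080000=0.6133
k=3 load: inc=0.080000, refl=0.080000·0.333333=0.0267; V=0.533333+0.080000+0.026667=0.6400
k=4 src: inc=0.026667, refl=0.026667·0.600000=0.0160; V=0.613333+0.026667+0.016000=0.6560
k=5 load: inc=0.016000, refl=0.016000·0.333333=0.0053; V=0.640000+0.016000+0.005333=0.6613
k=6 src: inc=0.005333, refl=0.005333·0.600000=0.0032; V=0.656000+0.005333+0.003200=0.6645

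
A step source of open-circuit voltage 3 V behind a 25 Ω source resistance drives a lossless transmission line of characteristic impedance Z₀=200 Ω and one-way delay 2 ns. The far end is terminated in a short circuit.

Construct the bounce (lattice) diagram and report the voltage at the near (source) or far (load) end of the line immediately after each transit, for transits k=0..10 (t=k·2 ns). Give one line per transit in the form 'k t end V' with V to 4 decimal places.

Γ_L=-1.000000, Γ_S=-0.777778; launch V₁=3·200/225=2.666667
k=0 src: V=2.6667
k=1 load: inc=2.666667, refl=2.666667·-1.000000=-2.6667; V=0.000000+2.666667+-2.666667=0.0000
k=2 src: inc=-2.666667, refl=-2.666667·-0.777778=2.0741; V=2.666667+-2.666667+2.074074=2.0741
k=3 load: inc=2.074074, refl=2.074074·-1.000000=-2.0741; V=0.000000+2.074074+-2.074074=0.0000
k=4 src: inc=-2.074074, refl=-2.074074·-0.777778=1.6132; V=2.074074+-2.074074+1.613169=1.6132
k=5 load: inc=1.613169, refl=1.613169·-1.000000=-1.6132; V=0.000000+1.613169+-1.613169=0.0000
k=6 src: inc=-1.613169, refl=-1.613169·-0.777778=1.2547; V=1.613169+-1.613169+1.254687=1.2547
k=7 load: inc=1.254687, refl=1.254687·-1.000000=-1.2547; V=0.000000+1.254687+-1.254687=0.0000
k=8 src: inc=-1.254687, refl=-1.254687·-0.777778=0.9759; V=1.254687+-1.254687+0.975867=0.9759
k=9 load: inc=0.975867, refl=0.975867·-1.000000=-0.9759; V=0.000000+0.975867+-0.975867=0.0000
k=10 src: inc=-0.975867, refl=-0.975867·-0.777778=0.7590; V=0.975867+-0.975867+0.759008=0.7590

0 0 source 2.6667
1 2 load 0.0000
2 4 source 2.0741
3 6 load 0.0000
4 8 source 1.6132
5 10 load 0.0000
6 12 source 1.2547
7 14 load 0.0000
8 16 source 0.9759
9 18 load 0.0000
10 20 source 0.7590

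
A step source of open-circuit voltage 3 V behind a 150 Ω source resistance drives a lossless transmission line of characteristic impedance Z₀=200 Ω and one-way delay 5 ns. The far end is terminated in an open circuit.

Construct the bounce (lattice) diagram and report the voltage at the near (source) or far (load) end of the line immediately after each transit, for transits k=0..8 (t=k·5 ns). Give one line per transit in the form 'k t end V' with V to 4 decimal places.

0 0 source 1.7143
1 5 load 3.4286
2 10 source 3.1837
3 15 load 2.9388
4 20 source 2.9738
5 25 load 3.0087
6 30 source 3.0037
7 35 load 2.9988
8 40 source 2.9995

Γ_L=1.000000, Γ_S=-0.142857; launch V₁=3·200/350=1.714286
k=0 src: V=1.7143
k=1 load: inc=1.714286, refl=1.714286·1.000000=1.7143; V=0.000000+1.714286+1.714286=3.4286
k=2 src: inc=1.714286, refl=1.714286·-0.142857=-0.2449; V=1.714286+1.714286+-0.244898=3.1837
k=3 load: inc=-0.244898, refl=-0.244898·1.000000=-0.2449; V=3.428571+-0.244898+-0.244898=2.9388
k=4 src: inc=-0.244898, refl=-0.244898·-0.142857=0.0350; V=3.183673+-0.244898+0.034985=2.9738
k=5 load: inc=0.034985, refl=0.034985·1.000000=0.0350; V=2.938776+0.034985+0.034985=3.0087
k=6 src: inc=0.034985, refl=0.034985·-0.142857=-0.0050; V=2.973761+0.034985+-0.004998=3.0037
k=7 load: inc=-0.004998, refl=-0.004998·1.000000=-0.0050; V=3.008746+-0.004998+-0.004998=2.9988
k=8 src: inc=-0.004998, refl=-0.004998·-0.142857=0.0007; V=3.003748+-0.004998+0.000714=2.9995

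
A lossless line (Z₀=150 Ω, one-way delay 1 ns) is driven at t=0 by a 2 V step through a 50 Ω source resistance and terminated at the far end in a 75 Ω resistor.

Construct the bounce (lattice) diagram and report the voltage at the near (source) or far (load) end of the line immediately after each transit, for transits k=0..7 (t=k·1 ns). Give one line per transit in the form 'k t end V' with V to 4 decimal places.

Γ_L=-0.333333, Γ_S=-0.500000; launch V₁=2·150/200=1.500000
k=0 src: V=1.5000
k=1 load: inc=1.500000, refl=1.500000·-0.333333=-0.5000; V=0.000000+1.500000+-0.500000=1.0000
k=2 src: inc=-0.500000, refl=-0.500000·-0.500000=0.2500; V=1.500000+-0.500000+0.250000=1.2500
k=3 load: inc=0.250000, refl=0.250000·-0.333333=-0.0833; V=1.000000+0.250000+-0.083333=1.1667
k=4 src: inc=-0.083333, refl=-0.083333·-0.500000=0.0417; V=1.250000+-0.083333+0.041667=1.2083
k=5 load: inc=0.041667, refl=0.041667·-0.333333=-0.0139; V=1.166667+0.041667+-0.013889=1.1944
k=6 src: inc=-0.013889, refl=-0.013889·-0.500000=0.0069; V=1.208333+-0.013889+0.006944=1.2014
k=7 load: inc=0.006944, refl=0.006944·-0.333333=-0.0023; V=1.194444+0.006944+-0.002315=1.1991

0 0 source 1.5000
1 1 load 1.0000
2 2 source 1.2500
3 3 load 1.1667
4 4 source 1.2083
5 5 load 1.1944
6 6 source 1.2014
7 7 load 1.1991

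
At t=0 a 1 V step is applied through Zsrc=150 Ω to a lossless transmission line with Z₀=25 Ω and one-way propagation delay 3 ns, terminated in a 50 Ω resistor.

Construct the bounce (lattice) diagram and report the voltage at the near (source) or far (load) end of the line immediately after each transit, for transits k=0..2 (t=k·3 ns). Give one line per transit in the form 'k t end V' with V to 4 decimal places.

Γ_L=0.333333, Γ_S=0.714286; launch V₁=1·25/175=0.142857
k=0 src: V=0.1429
k=1 load: inc=0.142857, refl=0.142857·0.333333=0.0476; V=0.000000+0.142857+0.047619=0.1905
k=2 src: inc=0.047619, refl=0.047619·0.714286=0.0340; V=0.142857+0.047619+0.034014=0.2245

0 0 source 0.1429
1 3 load 0.1905
2 6 source 0.2245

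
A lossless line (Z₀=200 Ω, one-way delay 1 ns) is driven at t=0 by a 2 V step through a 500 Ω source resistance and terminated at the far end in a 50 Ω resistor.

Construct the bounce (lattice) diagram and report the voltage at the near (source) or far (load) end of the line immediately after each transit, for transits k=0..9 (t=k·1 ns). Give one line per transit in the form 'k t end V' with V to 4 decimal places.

0 0 source 0.5714
1 1 load 0.2286
2 2 source 0.0816
3 3 load 0.1698
4 4 source 0.2076
5 5 load 0.1849
6 6 source 0.1752
7 7 load 0.1810
8 8 source 0.1835
9 9 load 0.1820

Γ_L=-0.600000, Γ_S=0.428571; launch V₁=2·200/700=0.571429
k=0 src: V=0.5714
k=1 load: inc=0.571429, refl=0.571429·-0.600000=-0.3429; V=0.000000+0.571429+-0.342857=0.2286
k=2 src: inc=-0.342857, refl=-0.342857·0.428571=-0.1469; V=0.571429+-0.342857+-0.146939=0.0816
k=3 load: inc=-0.146939, refl=-0.146939·-0.600000=0.0882; V=0.228571+-0.146939+0.088163=0.1698
k=4 src: inc=0.088163, refl=0.088163·0.428571=0.0378; V=0.081633+0.088163+0.037784=0.2076
k=5 load: inc=0.037784, refl=0.037784·-0.600000=-0.0227; V=0.169796+0.037784+-0.022671=0.1849
k=6 src: inc=-0.022671, refl=-0.022671·0.428571=-0.0097; V=0.207580+-0.022671+-0.009716=0.1752
k=7 load: inc=-0.009716, refl=-0.009716·-0.600000=0.0058; V=0.184910+-0.009716+0.005830=0.1810
k=8 src: inc=0.005830, refl=0.005830·0.428571=0.0025; V=0.175194+0.005830+0.002498=0.1835
k=9 load: inc=0.002498, refl=0.002498·-0.600000=-0.0015; V=0.181023+0.002498+-0.001499=0.1820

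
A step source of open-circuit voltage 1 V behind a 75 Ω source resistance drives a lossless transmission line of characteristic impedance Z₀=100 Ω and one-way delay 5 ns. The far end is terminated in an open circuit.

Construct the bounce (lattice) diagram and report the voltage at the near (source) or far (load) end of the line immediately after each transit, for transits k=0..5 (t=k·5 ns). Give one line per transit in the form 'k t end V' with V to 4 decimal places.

0 0 source 0.5714
1 5 load 1.1429
2 10 source 1.0612
3 15 load 0.9796
4 20 source 0.9913
5 25 load 1.0029

Γ_L=1.000000, Γ_S=-0.142857; launch V₁=1·100/175=0.571429
k=0 src: V=0.5714
k=1 load: inc=0.571429, refl=0.571429·1.000000=0.5714; V=0.000000+0.571429+0.571429=1.1429
k=2 src: inc=0.571429, refl=0.571429·-0.142857=-0.0816; V=0.571429+0.571429+-0.081633=1.0612
k=3 load: inc=-0.081633, refl=-0.081633·1.000000=-0.0816; V=1.142857+-0.081633+-0.081633=0.9796
k=4 src: inc=-0.081633, refl=-0.081633·-0.142857=0.0117; V=1.061224+-0.081633+0.011662=0.9913
k=5 load: inc=0.011662, refl=0.011662·1.000000=0.0117; V=0.979592+0.011662+0.011662=1.0029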